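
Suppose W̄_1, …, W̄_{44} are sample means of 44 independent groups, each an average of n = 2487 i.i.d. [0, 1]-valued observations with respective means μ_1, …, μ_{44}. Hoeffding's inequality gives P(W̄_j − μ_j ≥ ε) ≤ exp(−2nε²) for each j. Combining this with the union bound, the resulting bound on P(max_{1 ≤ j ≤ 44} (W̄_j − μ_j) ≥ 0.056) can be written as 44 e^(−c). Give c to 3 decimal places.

Union bound over the 44 events: P(max_{1 ≤ j ≤ 44} (W̄_j − μ_j) ≥ 0.056) ≤ 44·exp(−2nε²) = 44 exp(−2·2487·0.056²).
So c = 2·2487·0.056² = 15.5985.

15.598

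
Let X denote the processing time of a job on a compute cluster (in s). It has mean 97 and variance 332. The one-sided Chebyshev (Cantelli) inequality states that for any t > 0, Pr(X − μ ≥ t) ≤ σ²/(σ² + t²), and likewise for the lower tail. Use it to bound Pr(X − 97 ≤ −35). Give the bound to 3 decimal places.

Here σ² = 332 and t = 35, so σ² + t² = 1557.
Cantelli's bound: 332/1557 = 0.2132.

0.213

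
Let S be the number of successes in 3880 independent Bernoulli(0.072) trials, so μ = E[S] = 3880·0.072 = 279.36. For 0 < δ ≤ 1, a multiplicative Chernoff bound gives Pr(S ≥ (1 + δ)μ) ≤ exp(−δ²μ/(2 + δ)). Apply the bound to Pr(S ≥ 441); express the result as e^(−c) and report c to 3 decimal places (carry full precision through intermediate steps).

Write 441 = (1 + δ)μ, so δ = 441/279.36 − 1 = 0.5786082…
Then the exponent is δ²μ/(2 + δ) = (441 − μ)² / (μ·(2 + δ)) = 36.270045.

36.270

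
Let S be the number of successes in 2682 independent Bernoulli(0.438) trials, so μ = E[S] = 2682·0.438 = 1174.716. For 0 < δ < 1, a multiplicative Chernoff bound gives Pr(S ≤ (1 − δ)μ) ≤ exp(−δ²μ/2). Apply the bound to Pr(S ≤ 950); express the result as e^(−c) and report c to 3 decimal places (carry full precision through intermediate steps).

Write 950 = (1 − δ)μ, so δ = 1 − 950/1174.716 = 0.1912939…
Then the exponent is δ²μ/2 = (μ − 950)²/(2μ) = 21.493400.

21.493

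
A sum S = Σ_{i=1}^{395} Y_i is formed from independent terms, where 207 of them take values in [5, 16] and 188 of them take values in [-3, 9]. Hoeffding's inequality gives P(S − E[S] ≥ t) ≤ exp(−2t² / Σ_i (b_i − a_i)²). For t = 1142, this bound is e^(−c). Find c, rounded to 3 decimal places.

50.046

Σ(b_i − a_i)² = 207·11² + 188·12² = 52119.
c = 2t² / 52119 = 2·1142² / 52119 = 50.0456.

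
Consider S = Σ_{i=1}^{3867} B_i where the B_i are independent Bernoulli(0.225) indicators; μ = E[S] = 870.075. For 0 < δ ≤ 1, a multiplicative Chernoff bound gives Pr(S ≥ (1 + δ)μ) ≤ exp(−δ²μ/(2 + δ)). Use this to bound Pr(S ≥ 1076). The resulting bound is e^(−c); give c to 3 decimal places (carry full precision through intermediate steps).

Write 1076 = (1 + δ)μ, so δ = 1076/870.075 − 1 = 0.236675…
Then the exponent is δ²μ/(2 + δ) = (1076 − μ)² / (μ·(2 + δ)) = 21.790068.

21.790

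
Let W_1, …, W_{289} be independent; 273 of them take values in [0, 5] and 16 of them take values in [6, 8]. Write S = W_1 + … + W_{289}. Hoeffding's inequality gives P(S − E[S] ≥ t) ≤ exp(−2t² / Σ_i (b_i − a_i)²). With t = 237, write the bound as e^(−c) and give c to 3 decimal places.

16.307

Σ(b_i − a_i)² = 273·5² + 16·2² = 6889.
c = 2t² / 6889 = 2·237² / 6889 = 16.3069.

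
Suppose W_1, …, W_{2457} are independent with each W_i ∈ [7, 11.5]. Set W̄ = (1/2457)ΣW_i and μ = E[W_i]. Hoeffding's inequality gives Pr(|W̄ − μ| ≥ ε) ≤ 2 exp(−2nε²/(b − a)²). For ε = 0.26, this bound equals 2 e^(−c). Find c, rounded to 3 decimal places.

16.404

c = 2nε²/(b − a)² = 2·2457·0.26² / 4.5² = 16.4043.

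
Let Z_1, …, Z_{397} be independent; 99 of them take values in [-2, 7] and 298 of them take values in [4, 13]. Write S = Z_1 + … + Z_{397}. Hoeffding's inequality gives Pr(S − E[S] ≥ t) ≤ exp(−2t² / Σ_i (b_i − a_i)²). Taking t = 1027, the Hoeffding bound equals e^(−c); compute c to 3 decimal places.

65.599

Σ(b_i − a_i)² = 99·9² + 298·9² = 32157.
c = 2t² / 32157 = 2·1027² / 32157 = 65.5987.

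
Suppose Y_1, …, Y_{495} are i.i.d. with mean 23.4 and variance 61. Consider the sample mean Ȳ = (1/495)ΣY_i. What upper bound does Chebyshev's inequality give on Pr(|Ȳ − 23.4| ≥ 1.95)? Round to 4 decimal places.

Var(Ȳ) = Var(Y_i)/n = 61/495 = 0.12323.
Chebyshev: Pr(|Ȳ − 23.4| ≥ 1.95) ≤ Var(Ȳ)/(1.95)² = 61/(495·1.95²) = 0.0324.

0.0324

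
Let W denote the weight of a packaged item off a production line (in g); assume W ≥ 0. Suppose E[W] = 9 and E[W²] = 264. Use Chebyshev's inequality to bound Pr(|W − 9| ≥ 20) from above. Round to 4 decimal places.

Var(W) = E[W²] − (E[W])² = 264 − 81 = 183.
Chebyshev's inequality: Pr(|W − μ| ≥ t) ≤ Var(W)/t² = 183/400 = 0.4575.

0.4575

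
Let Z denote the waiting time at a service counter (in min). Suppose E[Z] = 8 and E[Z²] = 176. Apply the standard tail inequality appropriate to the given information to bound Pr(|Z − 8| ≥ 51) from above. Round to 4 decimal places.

0.0431

The first two moments determine the variance, so Chebyshev's inequality is the sharpest standard bound available.
Var(Z) = E[Z²] − (E[Z])² = 176 − 64 = 112.
Chebyshev's inequality: Pr(|Z − μ| ≥ t) ≤ Var(Z)/t² = 112/2601 = 0.0431.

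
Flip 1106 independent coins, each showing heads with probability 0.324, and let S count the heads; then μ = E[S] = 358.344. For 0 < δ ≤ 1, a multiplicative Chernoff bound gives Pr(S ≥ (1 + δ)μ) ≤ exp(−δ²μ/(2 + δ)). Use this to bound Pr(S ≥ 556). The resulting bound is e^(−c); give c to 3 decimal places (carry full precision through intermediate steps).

42.728

Write 556 = (1 + δ)μ, so δ = 556/358.344 − 1 = 0.5515817…
Then the exponent is δ²μ/(2 + δ) = (556 − μ)² / (μ·(2 + δ)) = 42.727786.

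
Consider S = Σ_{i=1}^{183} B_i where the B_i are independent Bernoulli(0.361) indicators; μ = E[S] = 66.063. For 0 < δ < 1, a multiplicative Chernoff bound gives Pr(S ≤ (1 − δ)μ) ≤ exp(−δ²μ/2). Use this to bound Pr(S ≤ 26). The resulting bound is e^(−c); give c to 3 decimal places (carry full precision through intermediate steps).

12.148

Write 26 = (1 − δ)μ, so δ = 1 − 26/66.063 = 0.6064363…
Then the exponent is δ²μ/2 = (μ − 26)²/(2μ) = 12.147828.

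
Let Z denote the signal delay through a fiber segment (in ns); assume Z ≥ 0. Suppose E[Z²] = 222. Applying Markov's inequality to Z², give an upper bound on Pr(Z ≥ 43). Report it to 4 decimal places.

Since Z ≥ 0, the event {Z ≥ 43} is the same as {Z² ≥ 1849}.
Markov's inequality applied to Z² gives Pr(Z² ≥ 1849) ≤ E[Z²]/1849 = 222/1849 = 0.1201.

0.1201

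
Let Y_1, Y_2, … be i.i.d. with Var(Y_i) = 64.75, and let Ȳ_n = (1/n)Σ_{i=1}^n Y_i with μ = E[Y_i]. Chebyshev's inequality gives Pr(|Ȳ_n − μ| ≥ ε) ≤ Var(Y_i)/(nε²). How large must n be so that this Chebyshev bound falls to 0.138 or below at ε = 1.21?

Require 64.75/(n·1.21²) ≤ 0.138, i.e. n ≥ 64.75/(0.138·1.21²) = 320.472.
The smallest integer n is 321.

321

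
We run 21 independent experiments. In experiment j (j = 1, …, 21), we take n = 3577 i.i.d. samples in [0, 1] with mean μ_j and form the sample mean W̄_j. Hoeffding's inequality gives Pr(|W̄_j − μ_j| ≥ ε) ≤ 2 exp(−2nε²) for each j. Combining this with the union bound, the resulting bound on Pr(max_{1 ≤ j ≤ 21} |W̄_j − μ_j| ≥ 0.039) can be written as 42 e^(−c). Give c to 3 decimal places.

10.881

Union bound over the 21 events: Pr(max_{1 ≤ j ≤ 21} |W̄_j − μ_j| ≥ 0.039) ≤ 21·2·exp(−2nε²) = 42 exp(−2·3577·0.039²).
So c = 2·3577·0.039² = 10.8812.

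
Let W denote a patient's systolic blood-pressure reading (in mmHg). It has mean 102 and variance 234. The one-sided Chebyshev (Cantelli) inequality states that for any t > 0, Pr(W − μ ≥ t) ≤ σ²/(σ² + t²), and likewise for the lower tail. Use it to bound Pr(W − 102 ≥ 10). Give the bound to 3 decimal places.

0.701

Here σ² = 234 and t = 10, so σ² + t² = 334.
Cantelli's bound: 234/334 = 0.7006.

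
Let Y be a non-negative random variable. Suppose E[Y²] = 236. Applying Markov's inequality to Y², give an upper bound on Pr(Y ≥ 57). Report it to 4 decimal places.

Since Y ≥ 0, the event {Y ≥ 57} is the same as {Y² ≥ 3249}.
Markov's inequality applied to Y² gives Pr(Y² ≥ 3249) ≤ E[Y²]/3249 = 236/3249 = 0.0726.

0.0726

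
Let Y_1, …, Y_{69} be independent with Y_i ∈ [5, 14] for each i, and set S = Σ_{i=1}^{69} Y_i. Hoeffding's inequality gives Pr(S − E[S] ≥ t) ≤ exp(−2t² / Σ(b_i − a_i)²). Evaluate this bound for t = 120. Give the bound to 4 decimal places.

Σ(b_i − a_i)² = 69·(9)² = 5589.
Exponent = 2·120²/5589 = 5.1530.
Bound = exp(−5.1530) = 0.00578.

0.0058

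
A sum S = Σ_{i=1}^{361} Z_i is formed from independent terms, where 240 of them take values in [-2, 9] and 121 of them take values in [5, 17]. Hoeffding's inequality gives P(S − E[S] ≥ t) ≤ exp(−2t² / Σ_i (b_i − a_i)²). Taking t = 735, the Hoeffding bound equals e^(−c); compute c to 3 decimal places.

23.253

Σ(b_i − a_i)² = 240·11² + 121·12² = 46464.
c = 2t² / 46464 = 2·735² / 46464 = 23.2535.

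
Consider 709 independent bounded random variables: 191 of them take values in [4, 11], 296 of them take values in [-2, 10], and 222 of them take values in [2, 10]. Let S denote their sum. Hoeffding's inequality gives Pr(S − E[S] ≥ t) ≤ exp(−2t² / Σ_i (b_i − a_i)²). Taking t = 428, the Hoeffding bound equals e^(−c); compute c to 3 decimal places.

5.535

Σ(b_i − a_i)² = 191·7² + 296·12² + 222·8² = 66191.
c = 2t² / 66191 = 2·428² / 66191 = 5.5350.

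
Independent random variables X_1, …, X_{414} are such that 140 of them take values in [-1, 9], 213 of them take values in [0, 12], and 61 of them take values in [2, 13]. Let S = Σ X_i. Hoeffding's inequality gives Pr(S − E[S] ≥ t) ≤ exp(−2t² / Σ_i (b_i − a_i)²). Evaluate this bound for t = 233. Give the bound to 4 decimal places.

Σ(b_i − a_i)² = 140·10² + 213·12² + 61·11² = 52053.
Exponent = 2·233² / 52053 = 2.08591.
Bound = exp(−2.08591) = 0.12419.

0.1242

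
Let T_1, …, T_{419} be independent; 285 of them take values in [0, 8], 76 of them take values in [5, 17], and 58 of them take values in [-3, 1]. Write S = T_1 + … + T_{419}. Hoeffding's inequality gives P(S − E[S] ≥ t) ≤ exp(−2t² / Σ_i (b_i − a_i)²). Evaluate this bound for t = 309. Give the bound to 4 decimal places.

Σ(b_i − a_i)² = 285·8² + 76·12² + 58·4² = 30112.
Exponent = 2·309² / 30112 = 6.34172.
Bound = exp(−6.34172) = 0.00176.

0.0018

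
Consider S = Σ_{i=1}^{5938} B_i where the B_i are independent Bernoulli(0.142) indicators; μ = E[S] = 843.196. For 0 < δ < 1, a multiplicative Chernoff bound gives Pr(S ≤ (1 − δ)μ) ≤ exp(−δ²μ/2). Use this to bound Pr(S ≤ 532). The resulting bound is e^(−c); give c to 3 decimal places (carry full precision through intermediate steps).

Write 532 = (1 − δ)μ, so δ = 1 − 532/843.196 = 0.3690672…
Then the exponent is δ²μ/2 = (μ − 532)²/(2μ) = 57.426121.

57.426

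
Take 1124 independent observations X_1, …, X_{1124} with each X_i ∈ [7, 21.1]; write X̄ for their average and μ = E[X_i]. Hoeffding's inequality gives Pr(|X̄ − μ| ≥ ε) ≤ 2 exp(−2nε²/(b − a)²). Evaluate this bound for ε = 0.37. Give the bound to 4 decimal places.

0.4254

Exponent: 2nε²/(b − a)² = 2·1124·0.37² / 14.1² = 1.54797.
Bound = 2·exp(−1.54797) = 0.42536.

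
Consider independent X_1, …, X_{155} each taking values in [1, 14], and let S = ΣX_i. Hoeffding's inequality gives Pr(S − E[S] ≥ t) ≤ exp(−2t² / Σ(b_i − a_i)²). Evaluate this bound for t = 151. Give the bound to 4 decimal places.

0.1754

Σ(b_i − a_i)² = 155·(13)² = 26195.
Exponent = 2·151²/26195 = 1.7409.
Bound = exp(−1.7409) = 0.17537.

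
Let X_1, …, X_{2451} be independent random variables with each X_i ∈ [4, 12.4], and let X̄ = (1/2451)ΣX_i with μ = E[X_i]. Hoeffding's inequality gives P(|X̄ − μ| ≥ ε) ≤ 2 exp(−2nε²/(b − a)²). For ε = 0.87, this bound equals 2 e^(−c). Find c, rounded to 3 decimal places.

c = 2nε²/(b − a)² = 2·2451·0.87² / 8.4² = 52.5840.

52.584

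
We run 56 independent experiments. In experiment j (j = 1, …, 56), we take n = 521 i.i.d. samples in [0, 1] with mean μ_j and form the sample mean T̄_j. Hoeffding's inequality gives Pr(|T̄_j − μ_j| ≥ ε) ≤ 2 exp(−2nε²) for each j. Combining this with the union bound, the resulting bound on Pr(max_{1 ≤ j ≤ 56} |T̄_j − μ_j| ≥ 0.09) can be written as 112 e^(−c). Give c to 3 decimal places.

Union bound over the 56 events: Pr(max_{1 ≤ j ≤ 56} |T̄_j − μ_j| ≥ 0.09) ≤ 56·2·exp(−2nε²) = 112 exp(−2·521·0.09²).
So c = 2·521·0.09² = 8.4402.

8.440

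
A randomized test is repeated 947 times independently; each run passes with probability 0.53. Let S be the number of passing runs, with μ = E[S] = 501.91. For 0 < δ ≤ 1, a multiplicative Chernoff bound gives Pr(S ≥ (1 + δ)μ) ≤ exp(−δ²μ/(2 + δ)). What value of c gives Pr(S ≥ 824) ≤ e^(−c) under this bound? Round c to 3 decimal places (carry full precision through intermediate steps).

Write 824 = (1 + δ)μ, so δ = 824/501.91 − 1 = 0.6417286…
Then the exponent is δ²μ/(2 + δ) = (824 − μ)² / (μ·(2 + δ)) = 78.242089.

78.242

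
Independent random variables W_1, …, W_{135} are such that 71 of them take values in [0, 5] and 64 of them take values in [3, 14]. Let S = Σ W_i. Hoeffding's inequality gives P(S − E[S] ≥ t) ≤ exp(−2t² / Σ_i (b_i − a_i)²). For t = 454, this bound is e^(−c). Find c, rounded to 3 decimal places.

43.306

Σ(b_i − a_i)² = 71·5² + 64·11² = 9519.
c = 2t² / 9519 = 2·454² / 9519 = 43.3062.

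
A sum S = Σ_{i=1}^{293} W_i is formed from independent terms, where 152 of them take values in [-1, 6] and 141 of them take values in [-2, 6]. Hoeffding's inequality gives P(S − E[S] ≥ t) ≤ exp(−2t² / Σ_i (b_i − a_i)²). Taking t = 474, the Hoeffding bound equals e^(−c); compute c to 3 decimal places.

Σ(b_i − a_i)² = 152·7² + 141·8² = 16472.
c = 2t² / 16472 = 2·474² / 16472 = 27.2797.

27.280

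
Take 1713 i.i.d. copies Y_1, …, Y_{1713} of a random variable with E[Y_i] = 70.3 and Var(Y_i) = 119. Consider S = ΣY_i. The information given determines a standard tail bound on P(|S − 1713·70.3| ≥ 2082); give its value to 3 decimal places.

0.047

With mean and variance of each term known, Chebyshev's inequality bounds the deviation of the sum (or sample mean).
Var(S) = n·Var(Y_i) = 1713·119 = 203847.
Chebyshev: P(|S − 1713·70.3| ≥ 2082) ≤ Var(S)/2082² = 203847/4334724 = 0.0470.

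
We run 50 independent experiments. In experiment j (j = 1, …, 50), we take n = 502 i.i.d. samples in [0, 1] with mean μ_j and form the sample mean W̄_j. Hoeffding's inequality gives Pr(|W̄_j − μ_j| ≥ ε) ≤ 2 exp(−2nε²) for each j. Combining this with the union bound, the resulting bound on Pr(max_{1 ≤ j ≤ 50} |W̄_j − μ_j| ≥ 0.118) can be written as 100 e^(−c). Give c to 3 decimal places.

Union bound over the 50 events: Pr(max_{1 ≤ j ≤ 50} |W̄_j − μ_j| ≥ 0.118) ≤ 50·2·exp(−2nε²) = 100 exp(−2·502·0.118²).
So c = 2·502·0.118² = 13.9797.

13.980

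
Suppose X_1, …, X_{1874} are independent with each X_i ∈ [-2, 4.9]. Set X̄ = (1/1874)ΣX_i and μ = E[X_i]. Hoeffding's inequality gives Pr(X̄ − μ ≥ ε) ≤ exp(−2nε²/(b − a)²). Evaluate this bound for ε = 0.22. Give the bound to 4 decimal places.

Exponent: 2nε²/(b − a)² = 2·1874·0.22² / 6.9² = 3.81019.
Bound = exp(−3.81019) = 0.02214.

0.0221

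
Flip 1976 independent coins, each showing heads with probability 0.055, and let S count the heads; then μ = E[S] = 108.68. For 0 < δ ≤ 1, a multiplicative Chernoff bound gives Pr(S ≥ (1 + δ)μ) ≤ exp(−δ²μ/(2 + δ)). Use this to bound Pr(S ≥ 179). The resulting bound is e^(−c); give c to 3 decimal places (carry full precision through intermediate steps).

17.189

Write 179 = (1 + δ)μ, so δ = 179/108.68 − 1 = 0.6470372…
Then the exponent is δ²μ/(2 + δ) = (179 − μ)² / (μ·(2 + δ)) = 17.188899.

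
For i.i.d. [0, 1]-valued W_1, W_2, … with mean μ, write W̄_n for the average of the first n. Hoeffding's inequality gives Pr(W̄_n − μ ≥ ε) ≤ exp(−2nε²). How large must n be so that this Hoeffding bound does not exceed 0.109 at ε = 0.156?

46

Require exp(−2nε²) ≤ 0.109, i.e. 2nε² ≥ ln(1/0.109) = 2.216407.
So n ≥ 2.216407 / (2·0.156²) = 45.538.
The smallest integer n is 46.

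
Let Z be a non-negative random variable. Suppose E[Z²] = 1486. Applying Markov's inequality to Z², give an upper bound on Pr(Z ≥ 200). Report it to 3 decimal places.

0.037

Since Z ≥ 0, the event {Z ≥ 200} is the same as {Z² ≥ 40000}.
Markov's inequality applied to Z² gives Pr(Z² ≥ 40000) ≤ E[Z²]/40000 = 1486/40000 = 0.0372.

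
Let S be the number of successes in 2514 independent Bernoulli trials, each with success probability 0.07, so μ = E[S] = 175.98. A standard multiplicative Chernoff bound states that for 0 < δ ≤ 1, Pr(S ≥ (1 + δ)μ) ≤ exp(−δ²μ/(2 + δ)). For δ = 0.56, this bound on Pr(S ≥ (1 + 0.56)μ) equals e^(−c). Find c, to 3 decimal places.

c = δ²μ/(2 + δ) = 0.56²·175.98/(2 + 0.56) = 21.5575.

21.558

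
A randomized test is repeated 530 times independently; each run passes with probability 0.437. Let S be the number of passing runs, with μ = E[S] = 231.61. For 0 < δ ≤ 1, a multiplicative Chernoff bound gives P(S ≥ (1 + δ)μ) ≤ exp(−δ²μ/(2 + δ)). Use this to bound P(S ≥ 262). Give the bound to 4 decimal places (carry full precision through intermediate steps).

0.1540

Write 262 = (1 + δ)μ, so δ = 262/231.61 − 1 = 0.131212…
Then the exponent is δ²μ/(2 + δ) = (262 − μ)² / (μ·(2 + δ)) = 1.871016.
Bound = exp(−1.871016) = 0.15397.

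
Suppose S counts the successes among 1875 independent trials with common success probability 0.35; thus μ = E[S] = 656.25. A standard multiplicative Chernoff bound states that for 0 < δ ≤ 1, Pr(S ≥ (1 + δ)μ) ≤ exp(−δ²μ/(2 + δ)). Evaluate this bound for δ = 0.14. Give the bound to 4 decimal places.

0.0025

Exponent = δ²μ/(2 + δ) = 0.14²·656.25/2.14 = 6.0105.
Bound = exp(−6.0105) = 0.00245.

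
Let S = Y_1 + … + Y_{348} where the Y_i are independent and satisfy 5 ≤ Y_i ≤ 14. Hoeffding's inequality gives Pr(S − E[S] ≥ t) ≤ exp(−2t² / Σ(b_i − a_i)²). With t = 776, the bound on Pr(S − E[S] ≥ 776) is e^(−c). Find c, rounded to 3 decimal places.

42.726

Σ(b_i − a_i)² = 348·(9)² = 28188.
c = 2t²/28188 = 2·776²/28188 = 42.7257.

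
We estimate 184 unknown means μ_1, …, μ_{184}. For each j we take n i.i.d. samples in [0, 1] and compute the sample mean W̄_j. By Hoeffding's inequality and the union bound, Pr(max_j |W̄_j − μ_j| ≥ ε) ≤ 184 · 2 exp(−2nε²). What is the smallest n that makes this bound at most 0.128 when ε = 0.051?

1531

Need 2·184·exp(−2nε²) ≤ 0.128, i.e. exp(−2nε²) ≤ 0.128/368.
So 2nε² ≥ ln(368/0.128) = 7.963808.
Hence n ≥ 7.963808/(2·0.051²) = 1530.913.
The smallest integer n is 1531.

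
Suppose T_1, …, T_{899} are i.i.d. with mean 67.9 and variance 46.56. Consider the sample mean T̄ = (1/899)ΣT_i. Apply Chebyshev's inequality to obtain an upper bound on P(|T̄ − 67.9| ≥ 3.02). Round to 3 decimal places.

0.006

Var(T̄) = Var(T_i)/n = 46.56/899 = 0.051791.
Chebyshev: P(|T̄ − 67.9| ≥ 3.02) ≤ Var(T̄)/(3.02)² = 46.56/(899·3.02²) = 0.0057.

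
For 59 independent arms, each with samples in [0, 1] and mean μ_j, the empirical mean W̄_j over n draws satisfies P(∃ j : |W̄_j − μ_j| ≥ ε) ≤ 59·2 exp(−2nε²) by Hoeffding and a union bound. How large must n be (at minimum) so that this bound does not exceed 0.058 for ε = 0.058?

Need 2·59·exp(−2nε²) ≤ 0.058, i.e. exp(−2nε²) ≤ 0.058/118.
So 2nε² ≥ ln(118/0.058) = 7.617997.
Hence n ≥ 7.617997/(2·0.058²) = 1132.283.
The smallest integer n is 1133.

1133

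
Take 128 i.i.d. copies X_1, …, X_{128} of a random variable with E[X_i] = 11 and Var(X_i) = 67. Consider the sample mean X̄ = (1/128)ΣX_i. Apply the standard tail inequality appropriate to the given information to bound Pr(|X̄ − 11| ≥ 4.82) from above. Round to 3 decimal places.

0.023

With mean and variance of each term known, Chebyshev's inequality bounds the deviation of the sum (or sample mean).
Var(X̄) = Var(X_i)/n = 67/128 = 0.52344.
Chebyshev: Pr(|X̄ − 11| ≥ 4.82) ≤ Var(X̄)/(4.82)² = 67/(128·4.82²) = 0.0225.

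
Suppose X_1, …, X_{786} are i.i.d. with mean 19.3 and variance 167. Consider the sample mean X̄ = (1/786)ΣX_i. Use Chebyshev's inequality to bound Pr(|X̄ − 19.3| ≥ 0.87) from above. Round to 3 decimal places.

Var(X̄) = Var(X_i)/n = 167/786 = 0.21247.
Chebyshev: Pr(|X̄ − 19.3| ≥ 0.87) ≤ Var(X̄)/(0.87)² = 167/(786·0.87²) = 0.2807.

0.281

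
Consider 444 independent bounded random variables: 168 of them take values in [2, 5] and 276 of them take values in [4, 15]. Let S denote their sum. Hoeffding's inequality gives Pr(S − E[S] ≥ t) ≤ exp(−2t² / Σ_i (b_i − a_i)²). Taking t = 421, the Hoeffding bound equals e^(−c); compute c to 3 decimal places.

10.155

Σ(b_i − a_i)² = 168·3² + 276·11² = 34908.
c = 2t² / 34908 = 2·421² / 34908 = 10.1547.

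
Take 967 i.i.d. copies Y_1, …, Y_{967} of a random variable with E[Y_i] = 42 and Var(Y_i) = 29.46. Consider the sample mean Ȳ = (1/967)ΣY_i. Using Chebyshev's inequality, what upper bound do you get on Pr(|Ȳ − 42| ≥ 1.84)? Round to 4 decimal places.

0.0090

Var(Ȳ) = Var(Y_i)/n = 29.46/967 = 0.030465.
Chebyshev: Pr(|Ȳ − 42| ≥ 1.84) ≤ Var(Ȳ)/(1.84)² = 29.46/(967·1.84²) = 0.0090.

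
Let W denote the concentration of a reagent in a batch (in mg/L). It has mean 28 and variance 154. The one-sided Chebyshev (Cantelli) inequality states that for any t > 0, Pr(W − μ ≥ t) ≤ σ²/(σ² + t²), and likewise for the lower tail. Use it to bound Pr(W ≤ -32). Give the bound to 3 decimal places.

0.041

Here σ² = 154 and t = 60, so σ² + t² = 3754.
Cantelli's bound: 154/3754 = 0.0410.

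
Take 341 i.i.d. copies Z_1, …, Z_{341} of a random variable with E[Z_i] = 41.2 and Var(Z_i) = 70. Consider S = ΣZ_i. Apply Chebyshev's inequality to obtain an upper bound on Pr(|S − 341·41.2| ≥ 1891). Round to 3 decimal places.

0.007

Var(S) = n·Var(Z_i) = 341·70 = 23870.
Chebyshev: Pr(|S − 341·41.2| ≥ 1891) ≤ Var(S)/1891² = 23870/3575881 = 0.0067.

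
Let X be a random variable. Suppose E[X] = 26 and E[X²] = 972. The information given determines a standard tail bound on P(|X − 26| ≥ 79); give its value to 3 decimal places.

0.047

The first two moments determine the variance, so Chebyshev's inequality is the sharpest standard bound available.
Var(X) = E[X²] − (E[X])² = 972 − 676 = 296.
Chebyshev's inequality: P(|X − μ| ≥ t) ≤ Var(X)/t² = 296/6241 = 0.0474.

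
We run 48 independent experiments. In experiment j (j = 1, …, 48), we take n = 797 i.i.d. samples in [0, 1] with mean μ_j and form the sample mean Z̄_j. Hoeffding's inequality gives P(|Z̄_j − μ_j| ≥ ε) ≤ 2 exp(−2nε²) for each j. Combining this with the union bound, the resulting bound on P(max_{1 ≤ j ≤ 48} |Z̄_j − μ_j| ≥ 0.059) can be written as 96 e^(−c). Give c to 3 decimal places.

5.549

Union bound over the 48 events: P(max_{1 ≤ j ≤ 48} |Z̄_j − μ_j| ≥ 0.059) ≤ 48·2·exp(−2nε²) = 96 exp(−2·797·0.059²).
So c = 2·797·0.059² = 5.5487.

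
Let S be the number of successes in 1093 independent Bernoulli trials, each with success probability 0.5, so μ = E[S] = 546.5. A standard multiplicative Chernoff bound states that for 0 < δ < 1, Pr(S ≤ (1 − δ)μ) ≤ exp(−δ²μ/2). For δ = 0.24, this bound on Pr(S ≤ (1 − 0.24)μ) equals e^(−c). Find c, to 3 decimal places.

c = δ²μ/2 = 0.24²·546.5/2 = 15.7392.

15.739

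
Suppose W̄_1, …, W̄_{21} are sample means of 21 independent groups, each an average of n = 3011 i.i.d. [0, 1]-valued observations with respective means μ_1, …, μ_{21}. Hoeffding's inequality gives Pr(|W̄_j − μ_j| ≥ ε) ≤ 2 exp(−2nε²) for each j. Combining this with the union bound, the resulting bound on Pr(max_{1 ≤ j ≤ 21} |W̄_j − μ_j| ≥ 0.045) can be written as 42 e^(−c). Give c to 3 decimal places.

12.195

Union bound over the 21 events: Pr(max_{1 ≤ j ≤ 21} |W̄_j − μ_j| ≥ 0.045) ≤ 21·2·exp(−2nε²) = 42 exp(−2·3011·0.045²).
So c = 2·3011·0.045² = 12.1945.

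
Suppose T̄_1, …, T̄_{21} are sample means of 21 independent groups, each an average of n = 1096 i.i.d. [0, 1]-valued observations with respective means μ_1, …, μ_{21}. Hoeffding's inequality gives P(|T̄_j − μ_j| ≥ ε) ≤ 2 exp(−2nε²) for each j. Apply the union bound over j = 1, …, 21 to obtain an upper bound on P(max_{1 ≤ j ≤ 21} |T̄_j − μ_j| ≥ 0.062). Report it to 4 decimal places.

0.0092

Per-experiment Hoeffding bound: 2·exp(−2·1096·0.062²) = 2·exp(−8.42605) = 0.00043817.
Union bound over 21 events: 21·0.00043817 = 0.00920.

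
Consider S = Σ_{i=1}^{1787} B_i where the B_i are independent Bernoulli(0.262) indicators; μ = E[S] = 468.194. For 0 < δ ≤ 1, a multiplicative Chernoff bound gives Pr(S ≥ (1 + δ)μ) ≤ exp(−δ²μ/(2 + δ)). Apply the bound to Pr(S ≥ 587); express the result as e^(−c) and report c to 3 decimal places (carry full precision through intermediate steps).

13.377

Write 587 = (1 + δ)μ, so δ = 587/468.194 − 1 = 0.2537538…
Then the exponent is δ²μ/(2 + δ) = (587 − μ)² / (μ·(2 + δ)) = 13.376560.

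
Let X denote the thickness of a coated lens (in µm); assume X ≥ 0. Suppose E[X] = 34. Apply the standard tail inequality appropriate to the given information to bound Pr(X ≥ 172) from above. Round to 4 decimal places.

0.1977

Only the mean of a non-negative variable is known, so Markov's inequality is the applicable tail bound.
Markov's inequality: for a non-negative random variable, Pr(X ≥ a) ≤ E[X]/a.
Here E[X] = 34 and a = 172, so the bound is 34/172 = 0.1977.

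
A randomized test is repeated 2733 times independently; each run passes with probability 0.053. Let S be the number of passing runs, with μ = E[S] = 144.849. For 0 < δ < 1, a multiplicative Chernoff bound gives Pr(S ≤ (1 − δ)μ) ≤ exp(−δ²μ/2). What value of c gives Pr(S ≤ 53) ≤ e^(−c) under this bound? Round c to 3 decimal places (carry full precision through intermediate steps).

Write 53 = (1 − δ)μ, so δ = 1 − 53/144.849 = 0.6341017…
Then the exponent is δ²μ/2 = (μ − 53)²/(2μ) = 29.120804.

29.121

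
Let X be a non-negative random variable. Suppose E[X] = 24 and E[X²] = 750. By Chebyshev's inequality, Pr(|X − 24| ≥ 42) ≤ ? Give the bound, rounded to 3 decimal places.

0.099

Var(X) = E[X²] − (E[X])² = 750 − 576 = 174.
Chebyshev's inequality: Pr(|X − μ| ≥ t) ≤ Var(X)/t² = 174/1764 = 0.0986.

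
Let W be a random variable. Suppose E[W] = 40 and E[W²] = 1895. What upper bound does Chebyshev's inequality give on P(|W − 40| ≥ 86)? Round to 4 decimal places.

Var(W) = E[W²] − (E[W])² = 1895 − 1600 = 295.
Chebyshev's inequality: P(|W − μ| ≥ t) ≤ Var(W)/t² = 295/7396 = 0.0399.

0.0399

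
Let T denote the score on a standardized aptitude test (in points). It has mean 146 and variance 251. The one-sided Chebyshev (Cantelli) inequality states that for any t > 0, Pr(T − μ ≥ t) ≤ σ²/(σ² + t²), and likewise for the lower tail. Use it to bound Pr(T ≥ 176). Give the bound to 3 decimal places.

0.218

Here σ² = 251 and t = 30, so σ² + t² = 1151.
Cantelli's bound: 251/1151 = 0.2181.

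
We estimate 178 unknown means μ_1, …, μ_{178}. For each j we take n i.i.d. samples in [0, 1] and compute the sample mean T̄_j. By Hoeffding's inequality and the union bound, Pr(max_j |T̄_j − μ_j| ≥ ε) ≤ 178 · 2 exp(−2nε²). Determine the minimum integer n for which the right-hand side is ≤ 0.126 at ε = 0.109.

335

Need 2·178·exp(−2nε²) ≤ 0.126, i.e. exp(−2nε²) ≤ 0.126/356.
So 2nε² ≥ ln(356/0.126) = 7.946404.
Hence n ≥ 7.946404/(2·0.109²) = 334.416.
The smallest integer n is 335.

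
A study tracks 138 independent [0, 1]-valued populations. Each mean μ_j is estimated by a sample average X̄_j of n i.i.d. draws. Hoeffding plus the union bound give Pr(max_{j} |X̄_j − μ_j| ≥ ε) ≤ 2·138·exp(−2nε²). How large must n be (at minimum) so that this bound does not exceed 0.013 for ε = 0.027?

6834

Need 2·138·exp(−2nε²) ≤ 0.013, i.e. exp(−2nε²) ≤ 0.013/276.
So 2nε² ≥ ln(276/0.013) = 9.963207.
Hence n ≥ 9.963207/(2·0.027²) = 6833.475.
The smallest integer n is 6834.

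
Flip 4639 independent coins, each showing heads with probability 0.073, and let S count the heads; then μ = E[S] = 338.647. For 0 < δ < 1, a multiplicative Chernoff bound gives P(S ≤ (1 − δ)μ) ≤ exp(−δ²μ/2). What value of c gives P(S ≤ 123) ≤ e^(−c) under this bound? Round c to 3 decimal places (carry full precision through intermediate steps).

Write 123 = (1 − δ)μ, so δ = 1 − 123/338.647 = 0.6367899…
Then the exponent is δ²μ/2 = (μ − 123)²/(2μ) = 68.660919.

68.661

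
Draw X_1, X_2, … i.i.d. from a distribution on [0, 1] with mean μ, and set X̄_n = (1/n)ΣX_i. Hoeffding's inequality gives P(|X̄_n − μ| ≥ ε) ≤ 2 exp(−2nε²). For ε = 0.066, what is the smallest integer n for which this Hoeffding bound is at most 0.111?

332

Require 2·exp(−2nε²) ≤ 0.111, i.e. 2nε² ≥ ln(2/0.111) = 2.891372.
So n ≥ 2.891372 / (2·0.066²) = 331.884.
The smallest integer n is 332.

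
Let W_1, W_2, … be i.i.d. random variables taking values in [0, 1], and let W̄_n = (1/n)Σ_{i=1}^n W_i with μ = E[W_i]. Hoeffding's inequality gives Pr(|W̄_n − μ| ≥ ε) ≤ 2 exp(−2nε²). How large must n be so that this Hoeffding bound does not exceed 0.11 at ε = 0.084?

Require 2·exp(−2nε²) ≤ 0.11, i.e. 2nε² ≥ ln(2/0.11) = 2.900422.
So n ≥ 2.900422 / (2·0.084²) = 205.529.
The smallest integer n is 206.

206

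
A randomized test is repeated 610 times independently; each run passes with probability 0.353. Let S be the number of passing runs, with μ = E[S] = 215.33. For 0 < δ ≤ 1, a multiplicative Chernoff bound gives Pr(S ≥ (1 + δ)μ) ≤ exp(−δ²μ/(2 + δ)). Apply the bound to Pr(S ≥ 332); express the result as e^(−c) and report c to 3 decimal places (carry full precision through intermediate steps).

24.870

Write 332 = (1 + δ)μ, so δ = 332/215.33 − 1 = 0.5418195…
Then the exponent is δ²μ/(2 + δ) = (332 − μ)² / (μ·(2 + δ)) = 24.869620.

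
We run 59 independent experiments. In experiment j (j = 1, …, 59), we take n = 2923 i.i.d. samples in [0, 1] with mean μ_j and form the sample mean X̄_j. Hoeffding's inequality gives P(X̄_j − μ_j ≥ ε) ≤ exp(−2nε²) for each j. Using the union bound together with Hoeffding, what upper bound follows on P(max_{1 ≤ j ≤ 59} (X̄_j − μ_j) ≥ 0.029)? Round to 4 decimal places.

Per-experiment Hoeffding bound: exp(−2·2923·0.029²) = exp(−4.91649) = 0.0073248.
Union bound over 59 events: 59·0.0073248 = 0.43216.

0.4322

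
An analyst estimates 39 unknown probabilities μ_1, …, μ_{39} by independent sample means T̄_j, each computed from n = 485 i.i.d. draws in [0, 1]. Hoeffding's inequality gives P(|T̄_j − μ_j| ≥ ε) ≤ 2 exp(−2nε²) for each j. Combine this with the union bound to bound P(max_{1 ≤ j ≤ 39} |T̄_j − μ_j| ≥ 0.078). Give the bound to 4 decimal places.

0.2134

Per-experiment Hoeffding bound: 2·exp(−2·485·0.078²) = 2·exp(−5.90148) = 0.0054708.
Union bound over 39 events: 39·0.0054708 = 0.21336.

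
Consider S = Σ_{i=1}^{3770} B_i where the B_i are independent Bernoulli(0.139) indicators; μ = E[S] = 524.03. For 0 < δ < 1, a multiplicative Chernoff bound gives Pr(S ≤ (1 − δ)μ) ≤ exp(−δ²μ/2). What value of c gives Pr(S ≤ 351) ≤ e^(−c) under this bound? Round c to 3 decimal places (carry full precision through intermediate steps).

28.566

Write 351 = (1 − δ)μ, so δ = 1 − 351/524.03 = 0.330191…
Then the exponent is δ²μ/2 = (μ − 351)²/(2μ) = 28.566476.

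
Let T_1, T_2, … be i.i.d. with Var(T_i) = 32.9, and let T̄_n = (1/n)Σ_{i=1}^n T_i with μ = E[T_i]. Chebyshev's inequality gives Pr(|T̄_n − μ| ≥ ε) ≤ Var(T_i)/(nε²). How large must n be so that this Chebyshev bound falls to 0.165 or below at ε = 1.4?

Require 32.9/(n·1.4²) ≤ 0.165, i.e. n ≥ 32.9/(0.165·1.4²) = 101.732.
The smallest integer n is 102.

102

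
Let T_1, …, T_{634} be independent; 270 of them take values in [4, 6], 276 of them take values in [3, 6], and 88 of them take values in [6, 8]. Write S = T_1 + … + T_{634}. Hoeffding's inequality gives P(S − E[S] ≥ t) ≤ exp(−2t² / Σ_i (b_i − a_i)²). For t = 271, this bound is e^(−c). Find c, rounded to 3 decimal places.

37.508

Σ(b_i − a_i)² = 270·2² + 276·3² + 88·2² = 3916.
c = 2t² / 3916 = 2·271² / 3916 = 37.5082.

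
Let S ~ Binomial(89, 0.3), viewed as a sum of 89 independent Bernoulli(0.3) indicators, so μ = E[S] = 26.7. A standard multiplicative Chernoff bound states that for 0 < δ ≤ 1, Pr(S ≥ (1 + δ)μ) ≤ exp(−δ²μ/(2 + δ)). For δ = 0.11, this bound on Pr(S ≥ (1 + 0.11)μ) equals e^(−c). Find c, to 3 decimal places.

c = δ²μ/(2 + δ) = 0.11²·26.7/(2 + 0.11) = 0.1531.

0.153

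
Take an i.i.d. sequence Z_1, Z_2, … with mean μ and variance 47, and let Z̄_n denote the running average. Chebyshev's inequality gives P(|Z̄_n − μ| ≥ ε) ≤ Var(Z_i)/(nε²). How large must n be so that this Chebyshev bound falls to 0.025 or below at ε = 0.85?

Require 47/(n·0.85²) ≤ 0.025, i.e. n ≥ 47/(0.025·0.85²) = 2602.076.
The smallest integer n is 2603.

2603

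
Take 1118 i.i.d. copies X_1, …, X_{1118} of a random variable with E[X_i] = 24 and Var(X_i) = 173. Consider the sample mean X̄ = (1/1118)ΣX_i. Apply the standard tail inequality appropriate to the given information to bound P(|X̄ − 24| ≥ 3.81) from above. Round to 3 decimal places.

With mean and variance of each term known, Chebyshev's inequality bounds the deviation of the sum (or sample mean).
Var(X̄) = Var(X_i)/n = 173/1118 = 0.15474.
Chebyshev: P(|X̄ − 24| ≥ 3.81) ≤ Var(X̄)/(3.81)² = 173/(1118·3.81²) = 0.0107.

0.011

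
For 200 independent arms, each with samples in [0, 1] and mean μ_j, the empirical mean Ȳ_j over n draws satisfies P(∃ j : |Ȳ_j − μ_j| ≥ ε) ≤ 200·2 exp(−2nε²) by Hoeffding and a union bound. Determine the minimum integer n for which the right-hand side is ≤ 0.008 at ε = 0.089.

683

Need 2·200·exp(−2nε²) ≤ 0.008, i.e. exp(−2nε²) ≤ 0.008/400.
So 2nε² ≥ ln(400/0.008) = 10.819778.
Hence n ≥ 10.819778/(2·0.089²) = 682.981.
The smallest integer n is 683.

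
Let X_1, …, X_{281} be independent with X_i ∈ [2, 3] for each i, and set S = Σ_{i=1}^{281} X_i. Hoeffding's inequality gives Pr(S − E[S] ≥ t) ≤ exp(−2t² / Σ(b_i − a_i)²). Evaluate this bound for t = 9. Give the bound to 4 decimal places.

0.5619

Σ(b_i − a_i)² = 281·(1)² = 281.
Exponent = 2·9²/281 = 0.5765.
Bound = exp(−0.5765) = 0.56185.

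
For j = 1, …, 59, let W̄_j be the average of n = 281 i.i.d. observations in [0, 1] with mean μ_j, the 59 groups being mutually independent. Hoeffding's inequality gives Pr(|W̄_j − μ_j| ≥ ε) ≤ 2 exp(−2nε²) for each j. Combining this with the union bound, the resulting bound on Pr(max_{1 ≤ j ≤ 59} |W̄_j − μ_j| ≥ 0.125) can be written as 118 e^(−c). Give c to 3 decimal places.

8.781

Union bound over the 59 events: Pr(max_{1 ≤ j ≤ 59} |W̄_j − μ_j| ≥ 0.125) ≤ 59·2·exp(−2nε²) = 118 exp(−2·281·0.125²).
So c = 2·281·0.125² = 8.7812.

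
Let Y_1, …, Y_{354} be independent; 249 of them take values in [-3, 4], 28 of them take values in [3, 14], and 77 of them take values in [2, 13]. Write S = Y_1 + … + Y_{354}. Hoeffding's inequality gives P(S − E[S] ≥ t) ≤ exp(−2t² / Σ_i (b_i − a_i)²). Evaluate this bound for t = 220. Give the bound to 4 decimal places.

0.0205

Σ(b_i − a_i)² = 249·7² + 28·11² + 77·11² = 24906.
Exponent = 2·220² / 24906 = 3.88661.
Bound = exp(−3.88661) = 0.02051.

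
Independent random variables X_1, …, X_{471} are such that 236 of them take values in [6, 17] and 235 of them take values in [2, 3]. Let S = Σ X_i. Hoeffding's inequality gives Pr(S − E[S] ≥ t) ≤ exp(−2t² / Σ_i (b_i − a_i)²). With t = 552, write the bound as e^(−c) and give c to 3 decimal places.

21.167

Σ(b_i − a_i)² = 236·11² + 235·1² = 28791.
c = 2t² / 28791 = 2·552² / 28791 = 21.1666.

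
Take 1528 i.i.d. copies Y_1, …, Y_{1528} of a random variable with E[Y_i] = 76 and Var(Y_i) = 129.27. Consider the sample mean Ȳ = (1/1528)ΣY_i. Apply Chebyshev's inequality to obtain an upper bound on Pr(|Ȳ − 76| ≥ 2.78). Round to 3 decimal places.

Var(Ȳ) = Var(Y_i)/n = 129.27/1528 = 0.084601.
Chebyshev: Pr(|Ȳ − 76| ≥ 2.78) ≤ Var(Ȳ)/(2.78)² = 129.27/(1528·2.78²) = 0.0109.

0.011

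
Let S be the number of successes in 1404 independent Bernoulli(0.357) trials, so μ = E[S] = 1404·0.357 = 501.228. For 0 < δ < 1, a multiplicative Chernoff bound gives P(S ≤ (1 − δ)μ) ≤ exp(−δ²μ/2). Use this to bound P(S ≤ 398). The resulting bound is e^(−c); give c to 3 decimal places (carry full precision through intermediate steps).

10.630

Write 398 = (1 − δ)μ, so δ = 1 − 398/501.228 = 0.2059502…
Then the exponent is δ²μ/2 = (μ − 398)²/(2μ) = 10.629913.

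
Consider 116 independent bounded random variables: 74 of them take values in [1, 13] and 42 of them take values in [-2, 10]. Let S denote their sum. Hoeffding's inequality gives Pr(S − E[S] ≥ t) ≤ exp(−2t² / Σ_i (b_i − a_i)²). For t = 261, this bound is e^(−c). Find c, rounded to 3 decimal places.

Σ(b_i − a_i)² = 74·12² + 42·12² = 16704.
c = 2t² / 16704 = 2·261² / 16704 = 8.1562.

8.156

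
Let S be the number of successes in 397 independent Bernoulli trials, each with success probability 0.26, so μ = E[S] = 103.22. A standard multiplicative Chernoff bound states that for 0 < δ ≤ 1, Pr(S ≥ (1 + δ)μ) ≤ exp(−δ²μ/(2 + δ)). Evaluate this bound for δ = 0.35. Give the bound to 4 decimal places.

Exponent = δ²μ/(2 + δ) = 0.35²·103.22/2.35 = 5.3806.
Bound = exp(−5.3806) = 0.00460.

0.0046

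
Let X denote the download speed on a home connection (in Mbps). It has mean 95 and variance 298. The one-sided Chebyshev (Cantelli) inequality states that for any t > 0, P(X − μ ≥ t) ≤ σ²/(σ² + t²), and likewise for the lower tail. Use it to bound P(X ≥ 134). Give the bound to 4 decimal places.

Here σ² = 298 and t = 39, so σ² + t² = 1819.
Cantelli's bound: 298/1819 = 0.1638.

0.1638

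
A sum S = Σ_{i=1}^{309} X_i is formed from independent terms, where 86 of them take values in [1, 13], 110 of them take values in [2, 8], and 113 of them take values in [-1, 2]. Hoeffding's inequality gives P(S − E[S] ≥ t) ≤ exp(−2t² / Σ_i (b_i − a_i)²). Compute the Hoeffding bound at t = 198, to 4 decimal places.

0.0109

Σ(b_i − a_i)² = 86·12² + 110·6² + 113·3² = 17361.
Exponent = 2·198² / 17361 = 4.51633.
Bound = exp(−4.51633) = 0.01093.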